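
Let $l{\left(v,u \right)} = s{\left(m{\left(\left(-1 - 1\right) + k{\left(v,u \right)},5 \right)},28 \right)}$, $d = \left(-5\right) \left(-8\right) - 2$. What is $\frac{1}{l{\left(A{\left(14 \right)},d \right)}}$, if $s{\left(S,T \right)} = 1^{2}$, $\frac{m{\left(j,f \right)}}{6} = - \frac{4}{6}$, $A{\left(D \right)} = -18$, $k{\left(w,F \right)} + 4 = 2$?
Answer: $1$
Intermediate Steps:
$k{\left(w,F \right)} = -2$ ($k{\left(w,F \right)} = -4 + 2 = -2$)
$d = 38$ ($d = 40 - 2 = 38$)
$m{\left(j,f \right)} = -4$ ($m{\left(j,f \right)} = 6 \left(- \frac{4}{6}\right) = 6 \left(\left(-4\right) \frac{1}{6}\right) = 6 \left(- \frac{2}{3}\right) = -4$)
$s{\left(S,T \right)} = 1$
$l{\left(v,u \right)} = 1$
$\frac{1}{l{\left(A{\left(14 \right)},d \right)}} = 1^{-1} = 1$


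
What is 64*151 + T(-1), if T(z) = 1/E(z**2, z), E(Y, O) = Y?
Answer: 9665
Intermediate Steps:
T(z) = z**(-2) (T(z) = 1/(z**2) = z**(-2))
64*151 + T(-1) = 64*151 + (-1)**(-2) = 9664 + 1 = 9665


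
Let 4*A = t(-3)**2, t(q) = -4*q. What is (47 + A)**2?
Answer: 6889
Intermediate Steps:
A = 36 (A = (-4*(-3))**2/4 = (1/4)*12**2 = (1/4)*144 = 36)
(47 + A)**2 = (47 + 36)**2 = 83**2 = 6889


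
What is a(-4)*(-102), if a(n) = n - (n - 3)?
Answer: -306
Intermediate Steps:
a(n) = 3 (a(n) = n - (-3 + n) = n + (3 - n) = 3)
a(-4)*(-102) = 3*(-102) = -306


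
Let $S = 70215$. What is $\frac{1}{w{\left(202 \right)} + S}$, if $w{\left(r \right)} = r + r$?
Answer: $\frac{1}{70619} \approx 1.416 \cdot 10^{-5}$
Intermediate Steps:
$w{\left(r \right)} = 2 r$
$\frac{1}{w{\left(202 \right)} + S} = \frac{1}{2 \cdot 202 + 70215} = \frac{1}{404 + 70215} = \frac{1}{70619}$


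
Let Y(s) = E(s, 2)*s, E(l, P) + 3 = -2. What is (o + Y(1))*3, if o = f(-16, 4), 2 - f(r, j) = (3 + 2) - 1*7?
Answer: -3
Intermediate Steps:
E(l, P) = -5 (E(l, P) = -3 - 2 = -5)
f(r, j) = 4 (f(r, j) = 2 - ((3 + 2) - 1*7) = 2 - (5 - 7) = 2 - 1*(-2) = 2 + 2 = 4)
Y(s) = -5*s
o = 4
(o + Y(1))*3 = (4 - 5*1)*3 = (4 - 5)*3 = -1*3 = -3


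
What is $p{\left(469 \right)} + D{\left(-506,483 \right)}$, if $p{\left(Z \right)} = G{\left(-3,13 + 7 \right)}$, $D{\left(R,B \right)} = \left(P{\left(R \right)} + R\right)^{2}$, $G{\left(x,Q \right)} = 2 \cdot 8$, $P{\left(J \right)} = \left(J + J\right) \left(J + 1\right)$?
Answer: $260665386932$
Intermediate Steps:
$P{\left(J \right)} = 2 J \left(1 + J\right)$
$G{\left(x,Q \right)} = 16$
$D{\left(R,B \right)} = \left(R + 2 R \left(1 + R\right)\right)^{2}$ ($D{\left(R,B \right)} = \left(2 R \left(1 + R\right) + R\right)^{2} = \left(R + 2 R \left(1 + R\right)\right)^{2}$)
$p{\left(Z \right)} = 16$
$p{\left(469 \right)} + D{\left(-506,483 \right)} = 16 + \left(-506\right)^{2} \left(3 + 2 \left(-506\right)\right)^{2} = 16 + 256036 \left(3 - 1012\right)^{2} = 16 + 256036 \left(-1009\right)^{2} = 16 + 256036 \cdot 1018081 = 16 + 260665386916 = 260665386932$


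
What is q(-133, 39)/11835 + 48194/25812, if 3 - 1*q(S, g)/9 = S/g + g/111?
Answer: 15279326341/8163238590 ≈ 1.8717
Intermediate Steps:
q(S, g) = 27 - 3*g/37 - 9*S/g (q(S, g) = 27 - 9*(S/g + g/111) = 27 - 9*(g/111 + S/g) = 27 + (-3*g/37 - 9*S/g) = 27 - 3*g/37 - 9*S/g)
q(-133, 39)/11835 + 48194/25812 = (27 - 3/37*39 - 9*(-133)/39)/11835 + 48194/25812 = (27 - 117/37 - 9*(-133)*1/39)*(1/11835) + 48194*(1/25812) = (27 - 117/37 + 399/13)*(1/11835) + 24097/12906 = (26229/481)*(1/11835) + 24097/12906 = 8743/1897545 + 24097/12906 = 15279326341/8163238590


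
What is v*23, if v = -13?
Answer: -299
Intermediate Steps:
v*23 = -13*23 = -299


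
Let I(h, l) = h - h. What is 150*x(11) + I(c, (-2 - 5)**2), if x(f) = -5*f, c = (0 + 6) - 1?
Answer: -8250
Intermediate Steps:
c = 5 (c = 6 - 1 = 5)
I(h, l) = 0
150*x(11) + I(c, (-2 - 5)**2) = 150*(-5*11) + 0 = 150*(-55) + 0 = -8250 + 0 = -8250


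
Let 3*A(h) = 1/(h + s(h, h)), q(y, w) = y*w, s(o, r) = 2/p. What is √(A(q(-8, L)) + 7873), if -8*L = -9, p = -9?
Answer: 4*√3389803/83 ≈ 88.730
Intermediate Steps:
L = 9/8 (L = -⅛*(-9) = 9/8 ≈ 1.1250)
s(o, r) = -2/9 (s(o, r) = 2/(-9) = 2*(-⅑) = -2/9)
q(y, w) = w*y
A(h) = 1/(3*(-2/9 + h)) (A(h) = 1/(3*(h - 2/9)) = 1/(3*(-2/9 + h)))
√(A(q(-8, L)) + 7873) = √(3/(-2 + 9*((9/8)*(-8))) + 7873) = √(3/(-2 + 9*(-9)) + 7873) = √(3/(-2 - 81) + 7873) = √(3/(-83) + 7873) = √(3*(-1/83) + 7873) = √(-3/83 + 7873) = √(653456/83) = 4*√3389803/83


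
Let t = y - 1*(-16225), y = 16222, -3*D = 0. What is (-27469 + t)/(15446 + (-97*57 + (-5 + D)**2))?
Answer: 2489/4971 ≈ 0.50070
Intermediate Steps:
D = 0 (D = -1/3*0 = 0)
t = 32447 (t = 16222 - 1*(-16225) = 16222 + 16225 = 32447)
(-27469 + t)/(15446 + (-97*57 + (-5 + D)**2)) = (-27469 + 32447)/(15446 + (-97*57 + (-5 + 0)**2)) = 4978/(15446 + (-5529 + (-5)**2)) = 4978/(15446 + (-5529 + 25)) = 4978/(15446 - 5504) = 4978/9942 = 4978*(1/9942) = 2489/4971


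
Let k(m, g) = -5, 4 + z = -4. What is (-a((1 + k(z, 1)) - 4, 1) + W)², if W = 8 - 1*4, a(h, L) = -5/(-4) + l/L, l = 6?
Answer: 169/16 ≈ 10.563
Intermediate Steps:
z = -8 (z = -4 - 4 = -8)
a(h, L) = 5/4 + 6/L (a(h, L) = -5/(-4) + 6/L = -5*(-¼) + 6/L = 5/4 + 6/L)
W = 4 (W = 8 - 4 = 4)
(-a((1 + k(z, 1)) - 4, 1) + W)² = (-(5/4 + 6/1) + 4)² = (-(5/4 + 6*1) + 4)² = (-(5/4 + 6) + 4)² = (-1*29/4 + 4)² = (-29/4 + 4)² = (-13/4)² = 169/16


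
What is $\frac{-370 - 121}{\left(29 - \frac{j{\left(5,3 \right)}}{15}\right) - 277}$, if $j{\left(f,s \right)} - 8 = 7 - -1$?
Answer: $\frac{7365}{3736} \approx 1.9714$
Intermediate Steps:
$j{\left(f,s \right)} = 16$ ($j{\left(f,s \right)} = 8 + \left(7 - -1\right) = 8 + \left(7 + 1\right) = 8 + 8 = 16$)
$\frac{-370 - 121}{\left(29 - \frac{j{\left(5,3 \right)}}{15}\right) - 277} = \frac{-370 - 121}{\left(29 - \frac{16}{15}\right) - 277} = - \frac{491}{\left(29 - 16 \cdot \frac{1}{15}\right) - 277} = - \frac{491}{\left(29 - \frac{16}{15}\right) - 277} = - \frac{491}{\frac{419}{15} - 277} = - \frac{491}{- \frac{3736}{15}} = \left(-491\right) \left(- \frac{15}{3736}\right) = \frac{7365}{3736}$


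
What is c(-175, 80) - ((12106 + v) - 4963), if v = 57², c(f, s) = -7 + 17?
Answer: -10382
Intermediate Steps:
c(f, s) = 10
v = 3249
c(-175, 80) - ((12106 + v) - 4963) = 10 - ((12106 + 3249) - 4963) = 10 - (15355 - 4963) = 10 - 1*10392 = 10 - 10392 = -10382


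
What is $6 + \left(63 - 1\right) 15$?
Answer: $936$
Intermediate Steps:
$6 + \left(63 - 1\right) 15 = 6 + 62 \cdot 15 = 6 + 930 = 936$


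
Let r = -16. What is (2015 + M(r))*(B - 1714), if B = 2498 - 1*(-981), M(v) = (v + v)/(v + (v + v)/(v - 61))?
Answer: 53401487/15 ≈ 3.5601e+6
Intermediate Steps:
M(v) = 2*v/(v + 2*v/(-61 + v)) (M(v) = (2*v)/(v + (2*v)/(-61 + v)) = (2*v)/(v + 2*v/(-61 + v)) = 2*v/(v + 2*v/(-61 + v)))
B = 3479 (B = 2498 + 981 = 3479)
(2015 + M(r))*(B - 1714) = (2015 + 2*(-61 - 16)/(-59 - 16))*(3479 - 1714) = (2015 + 2*(-77)/(-75))*1765 = (2015 + 2*(-1/75)*(-77))*1765 = (2015 + 154/75)*1765 = (151279/75)*1765 = 53401487/15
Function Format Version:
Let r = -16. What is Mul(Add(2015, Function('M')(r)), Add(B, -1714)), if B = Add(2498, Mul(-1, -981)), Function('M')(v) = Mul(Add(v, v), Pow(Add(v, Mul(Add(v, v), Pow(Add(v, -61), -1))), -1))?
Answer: Rational(53401487, 15) ≈ 3.5601e+6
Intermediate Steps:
Function('M')(v) = Mul(2, v, Pow(Add(v, Mul(2, v, Pow(Add(-61, v), -1))), -1)) (Function('M')(v) = Mul(Mul(2, v), Pow(Add(v, Mul(Mul(2, v), Pow(Add(-61, v), -1))), -1)) = Mul(Mul(2, v), Pow(Add(v, Mul(2, v, Pow(Add(-61, v), -1))), -1)) = Mul(2, v, Pow(Add(v, Mul(2, v, Pow(Add(-61, v), -1))), -1)))
B = 3479 (B = Add(2498, 981) = 3479)
Mul(Add(2015, Function('M')(r)), Add(B, -1714)) = Mul(Add(2015, Mul(2, Pow(Add(-59, -16), -1), Add(-61, -16))), Add(3479, -1714)) = Mul(Add(2015, Mul(2, Pow(-75, -1), -77)), 1765) = Mul(Add(2015, Mul(2, Rational(-1, 75), -77)), 1765) = Mul(Add(2015, Rational(154, 75)), 1765) = Mul(Rational(151279, 75), 1765) = Rational(53401487, 15)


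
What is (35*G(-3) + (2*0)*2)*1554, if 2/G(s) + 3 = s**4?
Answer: 18130/13 ≈ 1394.6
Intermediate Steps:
G(s) = 2/(-3 + s**4)
(35*G(-3) + (2*0)*2)*1554 = (35*(2/(-3 + (-3)**4)) + (2*0)*2)*1554 = (35*(2/(-3 + 81)) + 0*2)*1554 = (35*(2/78) + 0)*1554 = (35*(2*(1/78)) + 0)*1554 = (35*(1/39) + 0)*1554 = (35/39 + 0)*1554 = (35/39)*1554 = 18130/13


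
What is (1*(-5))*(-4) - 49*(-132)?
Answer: 6488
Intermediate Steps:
(1*(-5))*(-4) - 49*(-132) = -5*(-4) + 6468 = 20 + 6468 = 6488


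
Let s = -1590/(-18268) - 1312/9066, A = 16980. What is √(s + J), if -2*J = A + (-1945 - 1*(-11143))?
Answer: I*√22438914004102888794/41404422 ≈ 114.41*I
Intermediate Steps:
s = -2388169/41404422 (s = -1590*(-1/18268) - 1312*1/9066 = 795/9134 - 656/4533 = -2388169/41404422 ≈ -0.057679)
J = -13089 (J = -(16980 + (-1945 - 1*(-11143)))/2 = -(16980 + (-1945 + 11143))/2 = -(16980 + 9198)/2 = -½*26178 = -13089)
√(s + J) = √(-2388169/41404422 - 13089) = √(-541944867727/41404422) = I*√22438914004102888794/41404422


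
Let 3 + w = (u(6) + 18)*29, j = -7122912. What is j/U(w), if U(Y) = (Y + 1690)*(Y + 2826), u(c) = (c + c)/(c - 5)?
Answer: -2374304/3147667 ≈ -0.75431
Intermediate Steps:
u(c) = 2*c/(-5 + c) (u(c) = (2*c)/(-5 + c) = 2*c/(-5 + c))
w = 867 (w = -3 + (2*6/(-5 + 6) + 18)*29 = -3 + (2*6/1 + 18)*29 = -3 + (2*6*1 + 18)*29 = -3 + (12 + 18)*29 = -3 + 30*29 = -3 + 870 = 867)
U(Y) = (1690 + Y)*(2826 + Y)
j/U(w) = -7122912/(4775940 + 867² + 4516*867) = -7122912/(4775940 + 751689 + 3915372) = -7122912/9443001 = -7122912*1/9443001 = -2374304/3147667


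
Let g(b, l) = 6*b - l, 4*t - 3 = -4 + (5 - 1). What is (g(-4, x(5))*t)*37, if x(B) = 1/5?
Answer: -13431/20 ≈ -671.55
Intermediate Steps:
t = 3/4 (t = 3/4 + (-4 + (5 - 1))/4 = 3/4 + (-4 + 4)/4 = 3/4 + (1/4)*0 = 3/4 + 0 = 3/4 ≈ 0.75000)
x(B) = 1/5
g(b, l) = -l + 6*b
(g(-4, x(5))*t)*37 = ((-1*1/5 + 6*(-4))*(3/4))*37 = ((-1/5 - 24)*(3/4))*37 = -121/5*3/4*37 = -363/20*37 = -13431/20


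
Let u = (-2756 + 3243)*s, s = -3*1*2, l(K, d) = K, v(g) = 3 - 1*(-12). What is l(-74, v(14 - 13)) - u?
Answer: 2848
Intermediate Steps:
v(g) = 15 (v(g) = 3 + 12 = 15)
s = -6 (s = -3*2 = -6)
u = -2922 (u = (-2756 + 3243)*(-6) = 487*(-6) = -2922)
l(-74, v(14 - 13)) - u = -74 - 1*(-2922) = -74 + 2922 = 2848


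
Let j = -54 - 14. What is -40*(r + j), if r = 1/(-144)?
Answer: 48965/18 ≈ 2720.3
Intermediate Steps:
r = -1/144 ≈ -0.0069444
j = -68
-40*(r + j) = -40*(-1/144 - 68) = -40*(-9793/144) = 48965/18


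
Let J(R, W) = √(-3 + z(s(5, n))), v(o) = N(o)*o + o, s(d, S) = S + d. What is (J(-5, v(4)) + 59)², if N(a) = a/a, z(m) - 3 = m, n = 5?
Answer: (59 + √10)² ≈ 3864.1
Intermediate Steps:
z(m) = 3 + m
N(a) = 1
v(o) = 2*o (v(o) = 1*o + o = o + o = 2*o)
J(R, W) = √10 (J(R, W) = √(-3 + (3 + (5 + 5))) = √(-3 + (3 + 10)) = √(-3 + 13) = √10)
(J(-5, v(4)) + 59)² = (√10 + 59)² = (59 + √10)²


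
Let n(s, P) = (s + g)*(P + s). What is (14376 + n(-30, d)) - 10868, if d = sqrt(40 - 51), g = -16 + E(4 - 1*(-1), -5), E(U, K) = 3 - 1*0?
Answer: 4798 - 43*I*sqrt(11) ≈ 4798.0 - 142.61*I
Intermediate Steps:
E(U, K) = 3 (E(U, K) = 3 + 0 = 3)
g = -13 (g = -16 + 3 = -13)
d = I*sqrt(11) (d = sqrt(-11) = I*sqrt(11) ≈ 3.3166*I)
n(s, P) = (-13 + s)*(P + s) (n(s, P) = (s - 13)*(P + s) = (-13 + s)*(P + s))
(14376 + n(-30, d)) - 10868 = (14376 + ((-30)**2 - 13*I*sqrt(11) - 13*(-30) + (I*sqrt(11))*(-30))) - 10868 = (14376 + (900 - 13*I*sqrt(11) + 390 - 30*I*sqrt(11))) - 10868 = (14376 + (1290 - 43*I*sqrt(11))) - 10868 = (15666 - 43*I*sqrt(11)) - 10868 = 4798 - 43*I*sqrt(11)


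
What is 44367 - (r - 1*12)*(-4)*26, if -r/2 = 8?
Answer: 41455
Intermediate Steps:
r = -16 (r = -2*8 = -16)
44367 - (r - 1*12)*(-4)*26 = 44367 - (-16 - 1*12)*(-4)*26 = 44367 - (-16 - 12)*(-4)*26 = 44367 - (-28*(-4))*26 = 44367 - 112*26 = 44367 - 1*2912 = 44367 - 2912 = 41455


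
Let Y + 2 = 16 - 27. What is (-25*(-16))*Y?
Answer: -5200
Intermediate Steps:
Y = -13 (Y = -2 + (16 - 27) = -2 - 11 = -13)
(-25*(-16))*Y = -25*(-16)*(-13) = 400*(-13) = -5200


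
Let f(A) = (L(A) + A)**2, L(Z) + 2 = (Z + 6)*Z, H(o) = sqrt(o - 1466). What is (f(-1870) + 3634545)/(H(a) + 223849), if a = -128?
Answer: 2716837811457489241/50108376395 - 12136921815409*I*sqrt(1594)/50108376395 ≈ 5.4219e+7 - 9670.4*I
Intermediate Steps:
H(o) = sqrt(-1466 + o)
L(Z) = -2 + Z*(6 + Z) (L(Z) = -2 + (Z + 6)*Z = -2 + (6 + Z)*Z = -2 + Z*(6 + Z))
f(A) = (-2 + A**2 + 7*A)**2 (f(A) = ((-2 + A**2 + 6*A) + A)**2 = (-2 + A**2 + 7*A)**2)
(f(-1870) + 3634545)/(H(a) + 223849) = ((-2 + (-1870)**2 + 7*(-1870))**2 + 3634545)/(sqrt(-1466 - 128) + 223849) = ((-2 + 3496900 - 13090)**2 + 3634545)/(sqrt(-1594) + 223849) = (3483808**2 + 3634545)/(I*sqrt(1594) + 223849) = (12136918180864 + 3634545)/(223849 + I*sqrt(1594)) = 12136921815409/(223849 + I*sqrt(1594))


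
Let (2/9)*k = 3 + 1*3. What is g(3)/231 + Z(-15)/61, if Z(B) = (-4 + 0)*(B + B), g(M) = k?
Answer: 9789/4697 ≈ 2.0841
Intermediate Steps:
k = 27 (k = 9*(3 + 1*3)/2 = 9*(3 + 3)/2 = (9/2)*6 = 27)
g(M) = 27
Z(B) = -8*B
g(3)/231 + Z(-15)/61 = 27/231 - 8*(-15)/61 = 27*(1/231) + 120*(1/61) = 9/77 + 120/61 = 9789/4697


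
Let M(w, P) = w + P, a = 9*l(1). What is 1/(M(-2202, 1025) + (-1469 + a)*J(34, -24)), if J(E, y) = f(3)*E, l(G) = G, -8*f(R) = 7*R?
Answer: 1/129128 ≈ 7.7443e-6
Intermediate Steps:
f(R) = -7*R/8
J(E, y) = -21*E/8 (J(E, y) = (-7/8*3)*E = -21*E/8)
a = 9 (a = 9*1 = 9)
M(w, P) = P + w
1/(M(-2202, 1025) + (-1469 + a)*J(34, -24)) = 1/((1025 - 2202) + (-1469 + 9)*(-21/8*34)) = 1/(-1177 - 1460*(-357/4)) = 1/(-1177 + 130305) = 1/129128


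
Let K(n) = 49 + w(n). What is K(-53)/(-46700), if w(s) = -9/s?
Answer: -1303/1237550 ≈ -0.0010529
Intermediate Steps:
K(n) = 49 - 9/n
K(-53)/(-46700) = (49 - 9/(-53))/(-46700) = (49 - 9*(-1/53))*(-1/46700) = (49 + 9/53)*(-1/46700) = (2606/53)*(-1/46700) = -1303/1237550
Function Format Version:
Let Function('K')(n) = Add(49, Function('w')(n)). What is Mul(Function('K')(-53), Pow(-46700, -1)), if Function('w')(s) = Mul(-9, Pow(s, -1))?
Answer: Rational(-1303, 1237550) ≈ -0.0010529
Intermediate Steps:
Function('K')(n) = Add(49, Mul(-9, Pow(n, -1)))
Mul(Function('K')(-53), Pow(-46700, -1)) = Mul(Add(49, Mul(-9, Pow(-53, -1))), Pow(-46700, -1)) = Mul(Add(49, Mul(-9, Rational(-1, 53))), Rational(-1, 46700)) = Mul(Add(49, Rational(9, 53)), Rational(-1, 46700)) = Mul(Rational(2606, 53), Rational(-1, 46700)) = Rational(-1303, 1237550)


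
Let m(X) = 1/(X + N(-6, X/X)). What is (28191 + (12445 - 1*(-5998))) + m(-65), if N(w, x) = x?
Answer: 2984575/64 ≈ 46634.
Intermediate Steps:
m(X) = 1/(1 + X) (m(X) = 1/(X + X/X) = 1/(X + 1) = 1/(1 + X))
(28191 + (12445 - 1*(-5998))) + m(-65) = (28191 + (12445 - 1*(-5998))) + 1/(1 - 65) = (28191 + (12445 + 5998)) + 1/(-64) = (28191 + 18443) - 1/64 = 46634 - 1/64 = 2984575/64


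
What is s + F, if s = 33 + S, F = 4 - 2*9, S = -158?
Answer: -139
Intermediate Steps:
F = -14 (F = 4 - 18 = -14)
s = -125 (s = 33 - 158 = -125)
s + F = -125 - 14 = -139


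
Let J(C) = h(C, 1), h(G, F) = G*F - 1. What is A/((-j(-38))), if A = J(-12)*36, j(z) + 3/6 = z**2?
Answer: 936/2887 ≈ 0.32421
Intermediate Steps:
h(G, F) = -1 + F*G (h(G, F) = F*G - 1 = -1 + F*G)
j(z) = -1/2 + z**2
J(C) = -1 + C (J(C) = -1 + 1*C = -1 + C)
A = -468 (A = (-1 - 12)*36 = -13*36 = -468)
A/((-j(-38))) = -468*(-1/(-1/2 + (-38)**2)) = -468*(-1/(-1/2 + 1444)) = -468/((-1*2887/2)) = -468/(-2887/2) = -468*(-2/2887) = 936/2887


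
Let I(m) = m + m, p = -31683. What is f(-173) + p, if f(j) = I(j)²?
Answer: 88033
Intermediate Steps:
I(m) = 2*m
f(j) = 4*j² (f(j) = (2*j)² = 4*j²)
f(-173) + p = 4*(-173)² - 31683 = 4*29929 - 31683 = 119716 - 31683 = 88033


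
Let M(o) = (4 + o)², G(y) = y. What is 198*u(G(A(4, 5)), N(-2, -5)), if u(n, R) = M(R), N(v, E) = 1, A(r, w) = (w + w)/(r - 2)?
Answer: 4950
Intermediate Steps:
A(r, w) = 2*w/(-2 + r) (A(r, w) = (2*w)/(-2 + r) = 2*w/(-2 + r))
u(n, R) = (4 + R)²
198*u(G(A(4, 5)), N(-2, -5)) = 198*(4 + 1)² = 198*5² = 198*25 = 4950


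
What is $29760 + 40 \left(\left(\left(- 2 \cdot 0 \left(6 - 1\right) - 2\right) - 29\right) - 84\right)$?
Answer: $25160$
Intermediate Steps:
$29760 + 40 \left(\left(\left(- 2 \cdot 0 \left(6 - 1\right) - 2\right) - 29\right) - 84\right) = 29760 + 40 \left(\left(\left(- 2 \cdot 0 \cdot 5 - 2\right) - 29\right) - 84\right) = 29760 + 40 \left(\left(\left(\left(-2\right) 0 - 2\right) - 29\right) - 84\right) = 29760 + 40 \left(\left(\left(0 - 2\right) - 29\right) - 84\right) = 29760 + 40 \left(\left(-2 - 29\right) - 84\right) = 29760 + 40 \left(-31 - 84\right) = 29760 + 40 \left(-115\right) = 29760 - 4600 = 25160$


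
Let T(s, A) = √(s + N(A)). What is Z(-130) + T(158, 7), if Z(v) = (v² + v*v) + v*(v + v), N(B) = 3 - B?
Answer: 67600 + √154 ≈ 67612.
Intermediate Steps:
Z(v) = 4*v² (Z(v) = (v² + v²) + v*(2*v) = 2*v² + 2*v² = 4*v²)
T(s, A) = √(3 + s - A) (T(s, A) = √(s + (3 - A)) = √(3 + s - A))
Z(-130) + T(158, 7) = 4*(-130)² + √(3 + 158 - 1*7) = 4*16900 + √(3 + 158 - 7) = 67600 + √154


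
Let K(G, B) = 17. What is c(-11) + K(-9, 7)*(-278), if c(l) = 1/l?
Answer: -51987/11 ≈ -4726.1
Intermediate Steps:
c(-11) + K(-9, 7)*(-278) = 1/(-11) + 17*(-278) = -1/11 - 4726 = -51987/11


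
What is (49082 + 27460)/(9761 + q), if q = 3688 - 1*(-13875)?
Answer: 12757/4554 ≈ 2.8013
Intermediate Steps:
q = 17563 (q = 3688 + 13875 = 17563)
(49082 + 27460)/(9761 + q) = (49082 + 27460)/(9761 + 17563) = 76542/27324 = 76542*(1/27324) = 12757/4554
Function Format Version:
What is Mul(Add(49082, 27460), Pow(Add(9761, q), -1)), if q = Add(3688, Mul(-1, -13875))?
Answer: Rational(12757, 4554) ≈ 2.8013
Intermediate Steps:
q = 17563 (q = Add(3688, 13875) = 17563)
Mul(Add(49082, 27460), Pow(Add(9761, q), -1)) = Mul(Add(49082, 27460), Pow(Add(9761, 17563), -1)) = Mul(76542, Pow(27324, -1)) = Mul(76542, Rational(1, 27324)) = Rational(12757, 4554)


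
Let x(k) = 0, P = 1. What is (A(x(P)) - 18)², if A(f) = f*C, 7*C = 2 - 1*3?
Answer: 324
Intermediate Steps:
C = -⅐ (C = (2 - 1*3)/7 = (2 - 3)/7 = (⅐)*(-1) = -⅐ ≈ -0.14286)
A(f) = -f/7 (A(f) = f*(-⅐) = -f/7)
(A(x(P)) - 18)² = (-⅐*0 - 18)² = (0 - 18)² = (-18)² = 324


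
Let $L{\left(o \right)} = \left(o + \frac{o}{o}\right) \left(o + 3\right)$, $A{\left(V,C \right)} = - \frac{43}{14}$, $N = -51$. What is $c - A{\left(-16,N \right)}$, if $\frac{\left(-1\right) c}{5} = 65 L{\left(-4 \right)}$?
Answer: $- \frac{13607}{14} \approx -971.93$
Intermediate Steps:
$A{\left(V,C \right)} = - \frac{43}{14}$ ($A{\left(V,C \right)} = \left(-43\right) \frac{1}{14} = - \frac{43}{14}$)
$L{\left(o \right)} = \left(1 + o\right) \left(3 + o\right)$ ($L{\left(o \right)} = \left(o + 1\right) \left(3 + o\right) = \left(1 + o\right) \left(3 + o\right)$)
$c = -975$ ($c = - 5 \cdot 65 \left(3 + \left(-4\right)^{2} + 4 \left(-4\right)\right) = - 5 \cdot 65 \left(3 + 16 - 16\right) = - 5 \cdot 65 \cdot 3 = \left(-5\right) 195 = -975$)
$c - A{\left(-16,N \right)} = -975 - - \frac{43}{14} = -975 + \frac{43}{14} = - \frac{13607}{14}$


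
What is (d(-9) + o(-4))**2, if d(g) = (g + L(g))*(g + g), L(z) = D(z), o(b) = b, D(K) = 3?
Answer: 10816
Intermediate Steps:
L(z) = 3
d(g) = 2*g*(3 + g) (d(g) = (g + 3)*(g + g) = (3 + g)*(2*g) = 2*g*(3 + g))
(d(-9) + o(-4))**2 = (2*(-9)*(3 - 9) - 4)**2 = (2*(-9)*(-6) - 4)**2 = (108 - 4)**2 = 104**2 = 10816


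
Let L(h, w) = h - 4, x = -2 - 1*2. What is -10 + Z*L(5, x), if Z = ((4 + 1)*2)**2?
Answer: 90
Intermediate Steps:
x = -4 (x = -2 - 2 = -4)
Z = 100 (Z = (5*2)**2 = 10**2 = 100)
L(h, w) = -4 + h
-10 + Z*L(5, x) = -10 + 100*(-4 + 5) = -10 + 100*1 = -10 + 100 = 90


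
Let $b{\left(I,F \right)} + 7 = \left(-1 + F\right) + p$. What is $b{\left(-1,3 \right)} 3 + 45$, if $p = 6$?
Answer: $48$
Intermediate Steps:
$b{\left(I,F \right)} = -2 + F$ ($b{\left(I,F \right)} = -7 + \left(\left(-1 + F\right) + 6\right) = -7 + \left(5 + F\right) = -2 + F$)
$b{\left(-1,3 \right)} 3 + 45 = \left(-2 + 3\right) 3 + 45 = 1 \cdot 3 + 45 = 3 + 45 = 48$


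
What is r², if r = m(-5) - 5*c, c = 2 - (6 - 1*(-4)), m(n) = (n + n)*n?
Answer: 8100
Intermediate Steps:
m(n) = 2*n² (m(n) = (2*n)*n = 2*n²)
c = -8 (c = 2 - (6 + 4) = 2 - 1*10 = 2 - 10 = -8)
r = 90 (r = 2*(-5)² - 5*(-8) = 2*25 + 40 = 50 + 40 = 90)
r² = 90² = 8100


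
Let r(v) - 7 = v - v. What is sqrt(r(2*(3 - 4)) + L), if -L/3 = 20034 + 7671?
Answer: 2*I*sqrt(20777) ≈ 288.28*I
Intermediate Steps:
r(v) = 7 (r(v) = 7 + (v - v) = 7 + 0 = 7)
L = -83115 (L = -3*(20034 + 7671) = -3*27705 = -83115)
sqrt(r(2*(3 - 4)) + L) = sqrt(7 - 83115) = sqrt(-83108) = 2*I*sqrt(20777)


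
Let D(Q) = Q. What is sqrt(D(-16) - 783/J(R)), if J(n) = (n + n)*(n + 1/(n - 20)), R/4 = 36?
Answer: I*sqrt(81727667602)/71428 ≈ 4.0024*I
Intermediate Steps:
R = 144 (R = 4*36 = 144)
J(n) = 2*n*(n + 1/(-20 + n)) (J(n) = (2*n)*(n + 1/(-20 + n)) = 2*n*(n + 1/(-20 + n)))
sqrt(D(-16) - 783/J(R)) = sqrt(-16 - 783*(-20 + 144)/(288*(1 + 144**2 - 20*144))) = sqrt(-16 - 783*31/(72*(1 + 20736 - 2880))) = sqrt(-16 - 783/(2*144*(1/124)*17857)) = sqrt(-16 - 783/1285704/31) = sqrt(-16 - 783*31/1285704) = sqrt(-16 - 2697/142856) = sqrt(-2288393/142856) = I*sqrt(81727667602)/71428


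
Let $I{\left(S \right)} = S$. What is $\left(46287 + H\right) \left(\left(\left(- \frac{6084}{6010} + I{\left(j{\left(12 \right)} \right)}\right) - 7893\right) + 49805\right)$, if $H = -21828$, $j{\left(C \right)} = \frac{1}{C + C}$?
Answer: $\frac{24643448881861}{24040} \approx 1.0251 \cdot 10^{9}$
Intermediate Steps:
$j{\left(C \right)} = \frac{1}{2 C}$
$\left(46287 + H\right) \left(\left(\left(- \frac{6084}{6010} + I{\left(j{\left(12 \right)} \right)}\right) - 7893\right) + 49805\right) = \left(46287 - 21828\right) \left(\left(\left(- \frac{6084}{6010} + \frac{1}{2 \cdot 12}\right) - 7893\right) + 49805\right) = 24459 \left(\left(\left(\left(-6084\right) \frac{1}{6010} + \frac{1}{2} \cdot \frac{1}{12}\right) - 7893\right) + 49805\right) = 24459 \left(\left(\left(- \frac{3042}{3005} + \frac{1}{24}\right) - 7893\right) + 49805\right) = 24459 \left(\left(- \frac{70003}{72120} - 7893\right) + 49805\right) = 24459 \left(- \frac{569313163}{72120} + 49805\right) = 24459 \cdot \frac{3022623437}{72120} = \frac{24643448881861}{24040}$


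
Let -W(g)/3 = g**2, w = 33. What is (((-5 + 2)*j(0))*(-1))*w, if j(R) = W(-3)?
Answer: -2673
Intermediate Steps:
W(g) = -3*g**2
j(R) = -27 (j(R) = -3*(-3)**2 = -3*9 = -27)
(((-5 + 2)*j(0))*(-1))*w = (((-5 + 2)*(-27))*(-1))*33 = (-3*(-27)*(-1))*33 = (81*(-1))*33 = -81*33 = -2673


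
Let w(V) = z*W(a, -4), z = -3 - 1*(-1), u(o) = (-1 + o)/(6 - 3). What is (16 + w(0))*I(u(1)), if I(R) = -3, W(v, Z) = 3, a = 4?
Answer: -30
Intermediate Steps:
u(o) = -⅓ + o/3 (u(o) = (-1 + o)/3 = (-1 + o)*(⅓) = -⅓ + o/3)
z = -2 (z = -3 + 1 = -2)
w(V) = -6 (w(V) = -2*3 = -6)
(16 + w(0))*I(u(1)) = (16 - 6)*(-3) = 10*(-3) = -30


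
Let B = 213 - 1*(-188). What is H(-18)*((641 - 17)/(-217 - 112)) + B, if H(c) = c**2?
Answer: -70247/329 ≈ -213.52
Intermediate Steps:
B = 401 (B = 213 + 188 = 401)
H(-18)*((641 - 17)/(-217 - 112)) + B = (-18)**2*((641 - 17)/(-217 - 112)) + 401 = 324*(624/(-329)) + 401 = 324*(624*(-1/329)) + 401 = 324*(-624/329) + 401 = -202176/329 + 401 = -70247/329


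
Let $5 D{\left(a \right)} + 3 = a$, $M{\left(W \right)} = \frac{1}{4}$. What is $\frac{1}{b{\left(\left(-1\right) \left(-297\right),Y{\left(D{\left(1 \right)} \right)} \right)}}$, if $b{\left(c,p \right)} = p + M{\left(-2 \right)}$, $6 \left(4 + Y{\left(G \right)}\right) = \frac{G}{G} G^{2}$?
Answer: $- \frac{300}{1117} \approx -0.26858$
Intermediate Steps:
$M{\left(W \right)} = \frac{1}{4}$
$D{\left(a \right)} = - \frac{3}{5} + \frac{a}{5}$
$Y{\left(G \right)} = -4 + \frac{G^{2}}{6}$ ($Y{\left(G \right)} = -4 + \frac{\frac{G}{G} G^{2}}{6} = -4 + \frac{1 G^{2}}{6} = -4 + \frac{G^{2}}{6}$)
$b{\left(c,p \right)} = \frac{1}{4} + p$ ($b{\left(c,p \right)} = p + \frac{1}{4} = \frac{1}{4} + p$)
$\frac{1}{b{\left(\left(-1\right) \left(-297\right),Y{\left(D{\left(1 \right)} \right)} \right)}} = \frac{1}{\frac{1}{4} - \left(4 - \frac{\left(- \frac{3}{5} + \frac{1}{5} \cdot 1\right)^{2}}{6}\right)} = \frac{1}{\frac{1}{4} - \left(4 - \frac{\left(- \frac{3}{5} + \frac{1}{5}\right)^{2}}{6}\right)} = \frac{1}{\frac{1}{4} - \left(4 - \frac{\left(- \frac{2}{5}\right)^{2}}{6}\right)} = \frac{1}{\frac{1}{4} + \left(-4 + \frac{1}{6} \cdot \frac{4}{25}\right)} = \frac{1}{\frac{1}{4} + \left(-4 + \frac{2}{75}\right)} = \frac{1}{\frac{1}{4} - \frac{298}{75}} = \frac{1}{- \frac{1117}{300}} = - \frac{300}{1117}$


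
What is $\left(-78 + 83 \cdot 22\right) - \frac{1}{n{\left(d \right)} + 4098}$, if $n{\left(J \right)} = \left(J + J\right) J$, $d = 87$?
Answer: $\frac{33624527}{19236} \approx 1748.0$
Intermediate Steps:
$n{\left(J \right)} = 2 J^{2}$ ($n{\left(J \right)} = 2 J J = 2 J^{2}$)
$\left(-78 + 83 \cdot 22\right) - \frac{1}{n{\left(d \right)} + 4098} = \left(-78 + 83 \cdot 22\right) - \frac{1}{2 \cdot 87^{2} + 4098} = \left(-78 + 1826\right) - \frac{1}{2 \cdot 7569 + 4098} = 1748 - \frac{1}{15138 + 4098} = 1748 - \frac{1}{19236} = \frac{33624527}{19236}$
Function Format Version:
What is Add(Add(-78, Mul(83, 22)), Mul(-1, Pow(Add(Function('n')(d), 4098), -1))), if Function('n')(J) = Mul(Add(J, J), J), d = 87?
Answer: Rational(33624527, 19236) ≈ 1748.0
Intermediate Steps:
Function('n')(J) = Mul(2, Pow(J, 2)) (Function('n')(J) = Mul(Mul(2, J), J) = Mul(2, Pow(J, 2)))
Add(Add(-78, Mul(83, 22)), Mul(-1, Pow(Add(Function('n')(d), 4098), -1))) = Add(Add(-78, Mul(83, 22)), Mul(-1, Pow(Add(Mul(2, Pow(87, 2)), 4098), -1))) = Add(Add(-78, 1826), Mul(-1, Pow(Add(Mul(2, 7569), 4098), -1))) = Add(1748, Mul(-1, Pow(Add(15138, 4098), -1))) = Add(1748, Mul(-1, Pow(19236, -1))) = Add(1748, Mul(-1, Rational(1, 19236))) = Add(1748, Rational(-1, 19236)) = Rational(33624527, 19236)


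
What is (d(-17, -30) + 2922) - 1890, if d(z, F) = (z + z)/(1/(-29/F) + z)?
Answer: 478802/463 ≈ 1034.1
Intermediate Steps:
d(z, F) = 2*z/(z - F/29) (d(z, F) = (2*z)/(-F/29 + z) = (2*z)/(z - F/29) = 2*z/(z - F/29))
(d(-17, -30) + 2922) - 1890 = (58*(-17)/(-1*(-30) + 29*(-17)) + 2922) - 1890 = (58*(-17)/(30 - 493) + 2922) - 1890 = (58*(-17)/(-463) + 2922) - 1890 = (58*(-17)*(-1/463) + 2922) - 1890 = (986/463 + 2922) - 1890 = 1353872/463 - 1890 = 478802/463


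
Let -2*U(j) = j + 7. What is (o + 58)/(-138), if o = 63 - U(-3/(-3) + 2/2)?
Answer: -251/276 ≈ -0.90942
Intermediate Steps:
U(j) = -7/2 - j/2 (U(j) = -(j + 7)/2 = -(7 + j)/2 = -7/2 - j/2)
o = 135/2 (o = 63 - (-7/2 - (-3/(-3) + 2/2)/2) = 63 - (-7/2 - (-3*(-⅓) + 2*(½))/2) = 63 - (-7/2 - (1 + 1)/2) = 63 - (-7/2 - ½*2) = 63 - (-7/2 - 1) = 63 - 1*(-9/2) = 63 + 9/2 = 135/2 ≈ 67.500)
(o + 58)/(-138) = (135/2 + 58)/(-138) = -1/138*251/2 = -251/276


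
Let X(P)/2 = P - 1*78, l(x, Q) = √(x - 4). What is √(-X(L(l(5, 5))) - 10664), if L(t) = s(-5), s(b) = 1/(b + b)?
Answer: I*√262695/5 ≈ 102.51*I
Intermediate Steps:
s(b) = 1/(2*b)
l(x, Q) = √(-4 + x)
L(t) = -⅒ (L(t) = (½)/(-5) = (½)*(-⅕) = -⅒)
X(P) = -156 + 2*P (X(P) = 2*(P - 1*78) = 2*(P - 78) = 2*(-78 + P) = -156 + 2*P)
√(-X(L(l(5, 5))) - 10664) = √(-(-156 + 2*(-⅒)) - 10664) = √(-(-156 - ⅕) - 10664) = √(-1*(-781/5) - 10664) = √(781/5 - 10664) = √(-52539/5) = I*√262695/5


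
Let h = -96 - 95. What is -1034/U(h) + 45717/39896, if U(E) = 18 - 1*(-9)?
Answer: -40018105/1077192 ≈ -37.150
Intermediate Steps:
h = -191
U(E) = 27 (U(E) = 18 + 9 = 27)
-1034/U(h) + 45717/39896 = -1034/27 + 45717/39896 = -40018105/1077192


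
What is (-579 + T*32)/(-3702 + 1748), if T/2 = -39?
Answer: 3075/1954 ≈ 1.5737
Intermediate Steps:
T = -78 (T = 2*(-39) = -78)
(-579 + T*32)/(-3702 + 1748) = (-579 - 78*32)/(-3702 + 1748) = (-579 - 2496)/(-1954) = -3075*(-1/1954) = 3075/1954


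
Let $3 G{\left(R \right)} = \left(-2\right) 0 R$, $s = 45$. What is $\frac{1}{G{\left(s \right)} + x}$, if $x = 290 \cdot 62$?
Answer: $\frac{1}{17980} \approx 5.5617 \cdot 10^{-5}$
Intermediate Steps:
$G{\left(R \right)} = 0$ ($G{\left(R \right)} = \frac{\left(-2\right) 0 R}{3} = \frac{0 R}{3} = \frac{1}{3} \cdot 0 = 0$)
$x = 17980$
$\frac{1}{G{\left(s \right)} + x} = \frac{1}{0 + 17980} = \frac{1}{17980}$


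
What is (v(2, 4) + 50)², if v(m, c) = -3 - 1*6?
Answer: 1681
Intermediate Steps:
v(m, c) = -9 (v(m, c) = -3 - 6 = -9)
(v(2, 4) + 50)² = (-9 + 50)² = 41² = 1681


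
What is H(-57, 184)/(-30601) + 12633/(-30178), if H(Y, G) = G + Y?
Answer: -390415039/923476978 ≈ -0.42277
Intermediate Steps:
H(-57, 184)/(-30601) + 12633/(-30178) = (184 - 57)/(-30601) + 12633/(-30178) = 127*(-1/30601) + 12633*(-1/30178) = -127/30601 - 12633/30178 = -390415039/923476978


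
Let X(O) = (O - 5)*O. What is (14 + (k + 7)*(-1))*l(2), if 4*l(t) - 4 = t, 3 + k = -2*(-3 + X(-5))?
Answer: 156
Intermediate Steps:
X(O) = O*(-5 + O) (X(O) = (-5 + O)*O = O*(-5 + O))
k = -97 (k = -3 - 2*(-3 - 5*(-5 - 5)) = -3 - 2*(-3 - 5*(-10)) = -3 - 2*(-3 + 50) = -3 - 2*47 = -3 - 94 = -97)
l(t) = 1 + t/4
(14 + (k + 7)*(-1))*l(2) = (14 + (-97 + 7)*(-1))*(1 + (¼)*2) = (14 - 90*(-1))*(1 + ½) = (14 + 90)*(3/2) = 104*(3/2) = 156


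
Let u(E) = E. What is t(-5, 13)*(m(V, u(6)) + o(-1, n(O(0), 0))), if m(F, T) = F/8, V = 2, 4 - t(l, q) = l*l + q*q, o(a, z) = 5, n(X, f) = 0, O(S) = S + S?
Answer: -1995/2 ≈ -997.50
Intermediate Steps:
O(S) = 2*S
t(l, q) = 4 - l**2 - q**2 (t(l, q) = 4 - (l*l + q*q) = 4 - (l**2 + q**2) = 4 + (-l**2 - q**2) = 4 - l**2 - q**2)
m(F, T) = F/8 (m(F, T) = F*(1/8) = F/8)
t(-5, 13)*(m(V, u(6)) + o(-1, n(O(0), 0))) = (4 - 1*(-5)**2 - 1*13**2)*((1/8)*2 + 5) = (4 - 1*25 - 1*169)*(1/4 + 5) = (4 - 25 - 169)*(21/4) = -190*21/4 = -1995/2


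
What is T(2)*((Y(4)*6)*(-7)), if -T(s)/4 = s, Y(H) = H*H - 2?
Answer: 4704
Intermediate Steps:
Y(H) = -2 + H² (Y(H) = H² - 2 = -2 + H²)
T(s) = -4*s
T(2)*((Y(4)*6)*(-7)) = (-4*2)*(((-2 + 4²)*6)*(-7)) = -8*(-2 + 16)*6*(-7) = -8*14*6*(-7) = -672*(-7) = -8*(-588) = 4704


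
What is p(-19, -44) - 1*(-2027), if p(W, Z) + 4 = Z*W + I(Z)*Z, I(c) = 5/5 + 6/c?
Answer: 2821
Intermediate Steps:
I(c) = 1 + 6/c (I(c) = 5*(⅕) + 6/c = 1 + 6/c)
p(W, Z) = 2 + Z + W*Z (p(W, Z) = -4 + (Z*W + ((6 + Z)/Z)*Z) = -4 + (W*Z + (6 + Z)) = -4 + (6 + Z + W*Z) = 2 + Z + W*Z)
p(-19, -44) - 1*(-2027) = (2 - 44 - 19*(-44)) - 1*(-2027) = (2 - 44 + 836) + 2027 = 794 + 2027 = 2821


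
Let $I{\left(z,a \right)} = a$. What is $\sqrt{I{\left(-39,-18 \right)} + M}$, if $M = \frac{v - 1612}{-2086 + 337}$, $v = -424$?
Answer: $\frac{i \sqrt{51501054}}{1749} \approx 4.1032 i$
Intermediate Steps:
$M = \frac{2036}{1749}$ ($M = \frac{-424 - 1612}{-2086 + 337} = - \frac{2036}{-1749} = \left(-2036\right) \left(- \frac{1}{1749}\right) = \frac{2036}{1749} \approx 1.1641$)
$\sqrt{I{\left(-39,-18 \right)} + M} = \sqrt{-18 + \frac{2036}{1749}} = \sqrt{- \frac{29446}{1749}} = \frac{i \sqrt{51501054}}{1749}$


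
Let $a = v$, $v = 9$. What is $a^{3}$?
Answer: $729$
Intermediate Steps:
$a = 9$
$a^{3} = 9^{3} = 729$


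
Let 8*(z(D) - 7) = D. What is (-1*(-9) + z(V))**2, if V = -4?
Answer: 961/4 ≈ 240.25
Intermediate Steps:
z(D) = 7 + D/8
(-1*(-9) + z(V))**2 = (-1*(-9) + (7 + (1/8)*(-4)))**2 = (9 + (7 - 1/2))**2 = (9 + 13/2)**2 = (31/2)**2 = 961/4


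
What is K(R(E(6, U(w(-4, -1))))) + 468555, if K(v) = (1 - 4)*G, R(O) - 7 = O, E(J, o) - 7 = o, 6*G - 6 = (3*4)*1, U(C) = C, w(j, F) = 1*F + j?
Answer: 468546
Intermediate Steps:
w(j, F) = F + j
G = 3 (G = 1 + ((3*4)*1)/6 = 1 + (12*1)/6 = 1 + (⅙)*12 = 1 + 2 = 3)
E(J, o) = 7 + o
R(O) = 7 + O
K(v) = -9 (K(v) = (1 - 4)*3 = -3*3 = -9)
K(R(E(6, U(w(-4, -1))))) + 468555 = -9 + 468555 = 468546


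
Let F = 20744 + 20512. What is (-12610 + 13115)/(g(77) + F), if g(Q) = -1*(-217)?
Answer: 505/41473 ≈ 0.012177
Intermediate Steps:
F = 41256
g(Q) = 217
(-12610 + 13115)/(g(77) + F) = (-12610 + 13115)/(217 + 41256) = 505/41473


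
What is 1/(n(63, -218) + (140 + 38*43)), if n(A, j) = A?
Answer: 1/1837 ≈ 0.00054437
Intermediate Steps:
1/(n(63, -218) + (140 + 38*43)) = 1/(63 + (140 + 38*43)) = 1/(63 + (140 + 1634)) = 1/(63 + 1774) = 1/1837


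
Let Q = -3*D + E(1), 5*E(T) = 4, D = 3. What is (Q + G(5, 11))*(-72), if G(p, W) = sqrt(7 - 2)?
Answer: 2952/5 - 72*sqrt(5) ≈ 429.40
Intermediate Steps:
E(T) = 4/5 (E(T) = (1/5)*4 = 4/5)
G(p, W) = sqrt(5)
Q = -41/5 (Q = -3*3 + 4/5 = -9 + 4/5 = -41/5 ≈ -8.2000)
(Q + G(5, 11))*(-72) = (-41/5 + sqrt(5))*(-72) = 2952/5 - 72*sqrt(5)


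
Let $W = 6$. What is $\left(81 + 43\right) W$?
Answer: $744$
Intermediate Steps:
$\left(81 + 43\right) W = \left(81 + 43\right) 6 = 124 \cdot 6 = 744$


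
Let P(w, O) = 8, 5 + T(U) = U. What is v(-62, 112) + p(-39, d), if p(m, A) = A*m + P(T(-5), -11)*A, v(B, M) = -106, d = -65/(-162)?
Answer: -19187/162 ≈ -118.44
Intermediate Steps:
d = 65/162 (d = -65*(-1/162) = 65/162 ≈ 0.40123)
T(U) = -5 + U
p(m, A) = 8*A + A*m (p(m, A) = A*m + 8*A = 8*A + A*m)
v(-62, 112) + p(-39, d) = -106 + 65*(8 - 39)/162 = -106 + (65/162)*(-31) = -106 - 2015/162 = -19187/162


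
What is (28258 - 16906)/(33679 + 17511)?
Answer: 5676/25595 ≈ 0.22176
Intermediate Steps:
(28258 - 16906)/(33679 + 17511) = 11352/51190 = 11352*(1/51190) = 5676/25595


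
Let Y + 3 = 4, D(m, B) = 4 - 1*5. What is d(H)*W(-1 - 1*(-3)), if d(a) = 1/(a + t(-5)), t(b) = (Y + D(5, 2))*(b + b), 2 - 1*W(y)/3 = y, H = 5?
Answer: 0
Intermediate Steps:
D(m, B) = -1 (D(m, B) = 4 - 5 = -1)
W(y) = 6 - 3*y
Y = 1 (Y = -3 + 4 = 1)
t(b) = 0 (t(b) = (1 - 1)*(b + b) = 0*(2*b) = 0)
d(a) = 1/a (d(a) = 1/(a + 0) = 1/a)
d(H)*W(-1 - 1*(-3)) = (6 - 3*(-1 - 1*(-3)))/5 = (6 - 3*(-1 + 3))/5 = (6 - 3*2)/5 = (6 - 6)/5 = (1/5)*0 = 0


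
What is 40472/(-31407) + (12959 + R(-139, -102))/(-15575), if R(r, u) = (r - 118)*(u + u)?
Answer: -383422987/69880575 ≈ -5.4868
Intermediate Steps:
R(r, u) = 2*u*(-118 + r) (R(r, u) = (-118 + r)*(2*u) = 2*u*(-118 + r))
40472/(-31407) + (12959 + R(-139, -102))/(-15575) = 40472/(-31407) + (12959 + 2*(-102)*(-118 - 139))/(-15575) = 40472*(-1/31407) + (12959 + 2*(-102)*(-257))*(-1/15575) = -40472/31407 + (12959 + 52428)*(-1/15575) = -40472/31407 + 65387*(-1/15575) = -40472/31407 - 9341/2225 = -383422987/69880575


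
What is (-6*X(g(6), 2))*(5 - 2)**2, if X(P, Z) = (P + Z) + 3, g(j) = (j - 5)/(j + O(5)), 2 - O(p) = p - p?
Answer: -1107/4 ≈ -276.75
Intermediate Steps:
O(p) = 2 (O(p) = 2 - (p - p) = 2 - 1*0 = 2 + 0 = 2)
g(j) = (-5 + j)/(2 + j) (g(j) = (j - 5)/(j + 2) = (-5 + j)/(2 + j))
X(P, Z) = 3 + P + Z
(-6*X(g(6), 2))*(5 - 2)**2 = (-6*(3 + (-5 + 6)/(2 + 6) + 2))*(5 - 2)**2 = -6*(3 + 1/8 + 2)*3**2 = -6*(3 + (1/8)*1 + 2)*9 = -6*(3 + 1/8 + 2)*9 = -6*41/8*9 = -123/4*9 = -1107/4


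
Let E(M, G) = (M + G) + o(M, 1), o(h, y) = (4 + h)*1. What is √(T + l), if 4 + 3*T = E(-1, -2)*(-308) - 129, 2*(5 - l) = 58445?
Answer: 11*I*√8706/6 ≈ 171.06*I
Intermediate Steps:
o(h, y) = 4 + h
l = -58435/2 (l = 5 - ½*58445 = 5 - 58445/2 = -58435/2 ≈ -29218.)
E(M, G) = 4 + G + 2*M (E(M, G) = (M + G) + (4 + M) = (G + M) + (4 + M) = 4 + G + 2*M)
T = -133/3 (T = -4/3 + ((4 - 2 + 2*(-1))*(-308) - 129)/3 = -4/3 + ((4 - 2 - 2)*(-308) - 129)/3 = -4/3 + (0*(-308) - 129)/3 = -4/3 + (0 - 129)/3 = -4/3 + (⅓)*(-129) = -4/3 - 43 = -133/3 ≈ -44.333)
√(T + l) = √(-133/3 - 58435/2) = √(-175571/6) = 11*I*√8706/6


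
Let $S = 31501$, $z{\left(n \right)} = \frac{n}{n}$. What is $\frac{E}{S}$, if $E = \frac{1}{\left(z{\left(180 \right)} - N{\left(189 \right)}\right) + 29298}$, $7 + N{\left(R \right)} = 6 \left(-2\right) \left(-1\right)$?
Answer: $\frac{1}{922790294} \approx 1.0837 \cdot 10^{-9}$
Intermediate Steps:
$z{\left(n \right)} = 1$
$N{\left(R \right)} = 5$ ($N{\left(R \right)} = -7 + 6 \left(-2\right) \left(-1\right) = -7 - -12 = -7 + 12 = 5$)
$E = \frac{1}{29294}$ ($E = \frac{1}{\left(1 - 5\right) + 29298} = \frac{1}{-4 + 29298} = \frac{1}{29294} \approx 3.4137 \cdot 10^{-5}$)
$\frac{E}{S} = \frac{1}{29294 \cdot 31501} = \frac{1}{29294} \cdot \frac{1}{31501} = \frac{1}{922790294}$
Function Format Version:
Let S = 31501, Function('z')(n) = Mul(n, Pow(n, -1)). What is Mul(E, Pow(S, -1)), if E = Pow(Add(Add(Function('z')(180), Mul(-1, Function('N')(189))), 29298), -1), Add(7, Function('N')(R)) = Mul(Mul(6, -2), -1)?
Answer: Rational(1, 922790294) ≈ 1.0837e-9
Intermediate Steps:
Function('z')(n) = 1
Function('N')(R) = 5 (Function('N')(R) = Add(-7, Mul(Mul(6, -2), -1)) = Add(-7, Mul(-12, -1)) = Add(-7, 12) = 5)
E = Rational(1, 29294) (E = Pow(Add(Add(1, Mul(-1, 5)), 29298), -1) = Pow(Add(Add(1, -5), 29298), -1) = Pow(Add(-4, 29298), -1) = Pow(29294, -1) = Rational(1, 29294) ≈ 3.4137e-5)
Mul(E, Pow(S, -1)) = Mul(Rational(1, 29294), Pow(31501, -1)) = Mul(Rational(1, 29294), Rational(1, 31501)) = Rational(1, 922790294)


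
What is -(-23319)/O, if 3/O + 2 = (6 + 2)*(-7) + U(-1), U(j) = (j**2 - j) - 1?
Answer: -443061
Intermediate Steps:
U(j) = -1 + j**2 - j
O = -1/19 (O = 3/(-2 + ((6 + 2)*(-7) + (-1 + (-1)**2 - 1*(-1)))) = 3/(-2 + (8*(-7) + (-1 + 1 + 1))) = 3/(-2 + (-56 + 1)) = 3/(-2 - 55) = 3/(-57) = 3*(-1/57) = -1/19 ≈ -0.052632)
-(-23319)/O = -(-23319)/(-1/19) = -(-23319)*(-19) = -2591*171 = -443061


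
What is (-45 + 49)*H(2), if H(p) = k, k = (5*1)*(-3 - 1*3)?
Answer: -120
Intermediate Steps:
k = -30 (k = 5*(-3 - 3) = 5*(-6) = -30)
H(p) = -30
(-45 + 49)*H(2) = (-45 + 49)*(-30) = 4*(-30) = -120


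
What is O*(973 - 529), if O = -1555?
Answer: -690420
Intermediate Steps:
O*(973 - 529) = -1555*(973 - 529) = -1555*444 = -690420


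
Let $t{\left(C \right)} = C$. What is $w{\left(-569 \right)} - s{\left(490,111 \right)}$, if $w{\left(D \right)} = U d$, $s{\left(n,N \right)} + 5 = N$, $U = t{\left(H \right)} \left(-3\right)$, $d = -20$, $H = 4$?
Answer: $134$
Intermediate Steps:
$U = -12$ ($U = 4 \left(-3\right) = -12$)
$s{\left(n,N \right)} = -5 + N$
$w{\left(D \right)} = 240$ ($w{\left(D \right)} = \left(-12\right) \left(-20\right) = 240$)
$w{\left(-569 \right)} - s{\left(490,111 \right)} = 240 - \left(-5 + 111\right) = 240 - 106 = 134$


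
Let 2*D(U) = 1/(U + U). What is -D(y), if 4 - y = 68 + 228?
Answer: 1/1168 ≈ 0.00085616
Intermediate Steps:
y = -292 (y = 4 - (68 + 228) = 4 - 1*296 = 4 - 296 = -292)
D(U) = 1/(4*U) (D(U) = 1/(2*(U + U)) = 1/(2*((2*U))) = (1/(2*U))/2 = 1/(4*U))
-D(y) = -1/(4*(-292)) = -(-1)/(4*292) = -1*(-1/1168) = 1/1168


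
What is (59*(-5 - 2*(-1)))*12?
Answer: -2124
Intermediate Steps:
(59*(-5 - 2*(-1)))*12 = (59*(-5 + 2))*12 = (59*(-3))*12 = -177*12 = -2124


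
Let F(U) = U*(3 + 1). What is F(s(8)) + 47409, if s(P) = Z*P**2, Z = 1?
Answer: 47665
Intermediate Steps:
s(P) = P**2 (s(P) = 1*P**2 = P**2)
F(U) = 4*U (F(U) = U*4 = 4*U)
F(s(8)) + 47409 = 4*8**2 + 47409 = 4*64 + 47409 = 256 + 47409 = 47665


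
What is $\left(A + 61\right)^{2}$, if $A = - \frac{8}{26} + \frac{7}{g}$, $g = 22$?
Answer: $\frac{304467601}{81796} \approx 3722.3$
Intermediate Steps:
$A = \frac{3}{286}$ ($A = - \frac{8}{26} + \frac{7}{22} = \left(-8\right) \frac{1}{26} + 7 \cdot \frac{1}{22} = - \frac{4}{13} + \frac{7}{22} = \frac{3}{286} \approx 0.01049$)
$\left(A + 61\right)^{2} = \left(\frac{3}{286} + 61\right)^{2} = \left(\frac{17449}{286}\right)^{2} = \frac{304467601}{81796}$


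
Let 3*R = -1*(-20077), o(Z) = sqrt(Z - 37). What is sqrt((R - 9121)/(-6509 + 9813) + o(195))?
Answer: sqrt(-4513677 + 6140484*sqrt(158))/2478 ≈ 3.4402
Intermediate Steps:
o(Z) = sqrt(-37 + Z)
R = 20077/3 (R = (-1*(-20077))/3 = (1/3)*20077 = 20077/3 ≈ 6692.3)
sqrt((R - 9121)/(-6509 + 9813) + o(195)) = sqrt((20077/3 - 9121)/(-6509 + 9813) + sqrt(-37 + 195)) = sqrt(-7286/3/3304 + sqrt(158)) = sqrt(-7286/3*1/3304 + sqrt(158)) = sqrt(-3643/4956 + sqrt(158))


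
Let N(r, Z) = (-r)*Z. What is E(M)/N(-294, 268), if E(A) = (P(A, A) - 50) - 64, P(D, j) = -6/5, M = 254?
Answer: -24/16415 ≈ -0.0014621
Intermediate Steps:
P(D, j) = -6/5 (P(D, j) = -6*1/5 = -6/5)
E(A) = -576/5 (E(A) = (-6/5 - 50) - 64 = -256/5 - 64 = -576/5)
N(r, Z) = -Z*r
E(M)/N(-294, 268) = -576/(5*((-1*268*(-294)))) = -576/5/78792 = -576/5*1/78792 = -24/16415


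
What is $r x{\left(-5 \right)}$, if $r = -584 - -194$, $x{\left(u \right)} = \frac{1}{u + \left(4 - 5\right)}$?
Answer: $65$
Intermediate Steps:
$x{\left(u \right)} = \frac{1}{-1 + u}$ ($x{\left(u \right)} = \frac{1}{u - 1} = \frac{1}{-1 + u}$)
$r = -390$ ($r = -584 + 194 = -390$)
$r x{\left(-5 \right)} = - \frac{390}{-1 - 5} = - \frac{390}{-6} = \left(-390\right) \left(- \frac{1}{6}\right) = 65$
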